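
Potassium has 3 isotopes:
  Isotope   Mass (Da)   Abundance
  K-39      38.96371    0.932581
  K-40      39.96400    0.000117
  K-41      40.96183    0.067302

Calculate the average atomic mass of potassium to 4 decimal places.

39.0983 Da

Weight each isotope mass by its fractional abundance: 0.932581 × 38.96371 + 0.000117 × 39.96400 + 0.067302 × 40.96183
= 36.336816 + 0.004676 + 2.756813 = 39.098305 Da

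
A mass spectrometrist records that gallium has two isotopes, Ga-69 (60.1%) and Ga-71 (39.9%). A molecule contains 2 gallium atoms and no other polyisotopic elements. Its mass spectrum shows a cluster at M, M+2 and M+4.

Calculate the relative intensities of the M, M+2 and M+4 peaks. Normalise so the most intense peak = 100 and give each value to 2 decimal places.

75.31 : 100.00 : 33.19

Expanding (0.601 + 0.399)^2:
P(M) = 0.601^2 = 0.361201
P(M+2) = 2 × 0.601^1 × 0.399^1 = 0.479598
P(M+4) = 0.399^2 = 0.159201
The M+2 peak is largest (0.479598); scaling to 100 gives 75.31 : 100.00 : 33.19.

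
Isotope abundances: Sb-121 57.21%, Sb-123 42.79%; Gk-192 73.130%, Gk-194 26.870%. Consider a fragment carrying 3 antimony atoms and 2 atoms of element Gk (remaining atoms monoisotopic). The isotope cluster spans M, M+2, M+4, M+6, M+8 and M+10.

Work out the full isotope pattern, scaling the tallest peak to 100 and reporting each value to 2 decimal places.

28.88 : 86.04 : 100.00 : 56.46 : 15.43 : 1.63

Antimony pattern (n=3): 0.18724742 : 0.42015297 : 0.3142518 : 0.07834781
Element Gk pattern (n=2): 0.53479969 : 0.39300062 : 0.07219969
Convolve the two distributions (both contribute in 2-u steps):
  M: 0.18724742×0.53479969 = 0.100140
  M+2: 0.18724742×0.39300062 + 0.42015297×0.53479969 = 0.298286
  M+4: 0.18724742×0.07219969 + 0.42015297×0.39300062 + 0.3142518×0.53479969 = 0.346701
  M+6: 0.42015297×0.07219969 + 0.3142518×0.39300062 + 0.07834781×0.53479969 = 0.195736
  M+8: 0.3142518×0.07219969 + 0.07834781×0.39300062 = 0.053480
  M+10: 0.07834781×0.07219969 = 0.005657
Scale to base peak (0.346701) = 100: 28.88 : 86.04 : 100.00 : 56.46 : 15.43 : 1.63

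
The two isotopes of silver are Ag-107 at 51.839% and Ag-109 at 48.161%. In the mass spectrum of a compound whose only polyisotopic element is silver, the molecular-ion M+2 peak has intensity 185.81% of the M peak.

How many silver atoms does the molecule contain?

2

The M+2/M ratio from n Ag atoms is n · q/p = n · 0.48161/0.51839.
n = 1.8581 × 0.51839/0.48161 = 2.00 ≈ 2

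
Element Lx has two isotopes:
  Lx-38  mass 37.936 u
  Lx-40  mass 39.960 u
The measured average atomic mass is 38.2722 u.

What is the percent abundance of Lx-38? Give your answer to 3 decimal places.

With x = fraction of Lx-38 (so Lx-40 is 1 − x):
37.936·x + 39.960·(1 − x) = 38.2722
(37.936 − 39.960)·x = 38.2722 − 39.960
x = -1.6878 / -2.024 = 0.83389 → 83.389% Lx-38, 16.611% Lx-40.

83.389%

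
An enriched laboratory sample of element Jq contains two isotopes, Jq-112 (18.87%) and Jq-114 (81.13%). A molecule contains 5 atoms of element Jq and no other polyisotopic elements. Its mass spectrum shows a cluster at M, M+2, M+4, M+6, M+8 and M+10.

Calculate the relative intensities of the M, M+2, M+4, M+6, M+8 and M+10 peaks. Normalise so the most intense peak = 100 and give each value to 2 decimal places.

The 5 Jq atoms are independent, so intensities follow the terms of (0.1887 + 0.8113)^5.
P(M) = 0.1887^5 = 0.000239
P(M+2) = 5 × 0.1887^4 × 0.8113^1 = 0.005143
P(M+4) = 10 × 0.1887^3 × 0.8113^2 = 0.044226
P(M+6) = 10 × 0.1887^2 × 0.8113^3 = 0.190146
P(M+8) = 5 × 0.1887^1 × 0.8113^4 = 0.408759
P(M+10) = 0.8113^5 = 0.351485
The M+8 peak is largest (0.408759); scaling to 100 gives 0.06 : 1.26 : 10.82 : 46.52 : 100.00 : 85.99.

0.06 : 1.26 : 10.82 : 46.52 : 100.00 : 85.99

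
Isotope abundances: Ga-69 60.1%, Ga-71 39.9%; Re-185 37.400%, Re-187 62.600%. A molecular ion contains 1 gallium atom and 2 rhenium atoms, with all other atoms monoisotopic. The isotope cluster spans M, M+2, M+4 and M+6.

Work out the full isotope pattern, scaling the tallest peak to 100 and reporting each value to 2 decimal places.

19.90 : 79.85 : 100.00 : 37.02

Gallium pattern (n=1): 0.6010 : 0.3990
Rhenium pattern (n=2): 0.139876 : 0.468248 : 0.391876
Convolve the two distributions (both contribute in 2-u steps):
  M: 0.6010×0.139876 = 0.084065
  M+2: 0.6010×0.468248 + 0.3990×0.139876 = 0.337228
  M+4: 0.6010×0.391876 + 0.3990×0.468248 = 0.422348
  M+6: 0.3990×0.391876 = 0.156359
Scale to base peak (0.422348) = 100: 19.90 : 79.85 : 100.00 : 37.02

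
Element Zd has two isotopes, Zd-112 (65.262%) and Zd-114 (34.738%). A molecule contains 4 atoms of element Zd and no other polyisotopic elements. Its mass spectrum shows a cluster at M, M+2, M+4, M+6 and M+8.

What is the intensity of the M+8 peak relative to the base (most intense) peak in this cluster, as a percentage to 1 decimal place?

3.8%

(0.65262 + 0.34738)^4 gives M 0.1814, M+2 0.3862, M+4 0.3084, M+6 0.1094, M+8 0.0146; the largest is M+2.
P(M+2) = C(4,1) × 0.65262^3 × 0.34738^1 = 4 × 0.27795925 × 0.34738 = 0.386230 (base)
P(M+8) = C(4,4) × 0.65262^0 × 0.34738^4 = 1 × 1.0000 × 0.01456194 = 0.014562
Relative intensity = 0.014562 / 0.386230 × 100 = 3.8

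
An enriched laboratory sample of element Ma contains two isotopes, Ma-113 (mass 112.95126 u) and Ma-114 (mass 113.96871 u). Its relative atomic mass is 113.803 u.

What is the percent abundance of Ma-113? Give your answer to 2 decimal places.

With x = fraction of Ma-113 (so Ma-114 is 1 − x):
112.95126·x + 113.96871·(1 − x) = 113.803
(112.95126 − 113.96871)·x = 113.803 − 113.96871
x = -0.16571 / -1.01745 = 0.16287 → 16.29% Ma-113, 83.71% Ma-114.

16.29%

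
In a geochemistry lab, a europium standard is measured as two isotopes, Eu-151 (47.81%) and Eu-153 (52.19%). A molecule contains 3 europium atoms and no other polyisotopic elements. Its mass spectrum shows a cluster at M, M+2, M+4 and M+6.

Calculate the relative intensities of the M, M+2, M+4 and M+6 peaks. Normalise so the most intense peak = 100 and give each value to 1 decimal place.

28.0 : 91.6 : 100.0 : 36.4

The 3 Eu atoms are independent, so intensities follow the terms of (0.4781 + 0.5219)^3.
P(M) = 0.4781^3 = 0.109284
P(M+2) = 3 × 0.4781^2 × 0.5219^1 = 0.357887
P(M+4) = 3 × 0.4781^1 × 0.5219^2 = 0.390674
P(M+6) = 0.5219^3 = 0.142155
The M+4 peak is largest (0.390674); scaling to 100 gives 28.0 : 91.6 : 100.0 : 36.4.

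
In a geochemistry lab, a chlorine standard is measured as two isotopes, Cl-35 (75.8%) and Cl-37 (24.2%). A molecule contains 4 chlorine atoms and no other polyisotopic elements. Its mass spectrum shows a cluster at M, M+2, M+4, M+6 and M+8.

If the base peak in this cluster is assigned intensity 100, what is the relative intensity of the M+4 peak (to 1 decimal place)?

47.9

Term probabilities: M 0.3301, M+2 0.4216, M+4 0.2019, M+6 0.0430, M+8 0.0034. Base peak = M+2.
P(M+2) = C(4,1) × 0.758^3 × 0.242^1 = 4 × 0.43551951 × 0.2420 = 0.421583 (base)
P(M+4) = C(4,2) × 0.758^2 × 0.242^2 = 6 × 0.574564 × 0.058564 = 0.201893
Relative intensity = 0.201893 / 0.421583 × 100 = 47.9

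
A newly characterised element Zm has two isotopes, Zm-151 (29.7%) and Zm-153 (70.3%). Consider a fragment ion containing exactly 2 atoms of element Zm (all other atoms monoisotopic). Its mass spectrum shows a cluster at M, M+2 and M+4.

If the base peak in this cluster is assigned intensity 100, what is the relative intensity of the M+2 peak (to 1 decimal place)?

84.5

Term probabilities: M 0.0882, M+2 0.4176, M+4 0.4942. Base peak = M+4.
P(M+4) = C(2,2) × 0.297^0 × 0.703^2 = 1 × 1.0000 × 0.494209 = 0.494209 (base)
P(M+2) = C(2,1) × 0.297^1 × 0.703^1 = 2 × 0.2970 × 0.7030 = 0.417582
Relative intensity = 0.417582 / 0.494209 × 100 = 84.5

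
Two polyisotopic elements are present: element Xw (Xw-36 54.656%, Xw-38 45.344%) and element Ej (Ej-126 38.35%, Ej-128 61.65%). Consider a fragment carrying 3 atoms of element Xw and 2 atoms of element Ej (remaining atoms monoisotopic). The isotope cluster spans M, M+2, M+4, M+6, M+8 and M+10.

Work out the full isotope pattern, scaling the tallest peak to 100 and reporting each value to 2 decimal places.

7.33 : 41.81 : 92.74 : 100.00 : 52.57 : 10.82

Element Xw pattern (n=3): 0.16327268 : 0.40636545 : 0.33713105 : 0.09323082
Element Ej pattern (n=2): 0.14707225 : 0.4728555 : 0.38007225
Convolve the two distributions (both contribute in 2-u steps):
  M: 0.16327268×0.14707225 = 0.024013
  M+2: 0.16327268×0.4728555 + 0.40636545×0.14707225 = 0.136969
  M+4: 0.16327268×0.38007225 + 0.40636545×0.4728555 + 0.33713105×0.14707225 = 0.303790
  M+6: 0.40636545×0.38007225 + 0.33713105×0.4728555 + 0.09323082×0.14707225 = 0.327574
  M+8: 0.33713105×0.38007225 + 0.09323082×0.4728555 = 0.172219
  M+10: 0.09323082×0.38007225 = 0.035434
Scale to base peak (0.327574) = 100: 7.33 : 41.81 : 92.74 : 100.00 : 52.57 : 10.82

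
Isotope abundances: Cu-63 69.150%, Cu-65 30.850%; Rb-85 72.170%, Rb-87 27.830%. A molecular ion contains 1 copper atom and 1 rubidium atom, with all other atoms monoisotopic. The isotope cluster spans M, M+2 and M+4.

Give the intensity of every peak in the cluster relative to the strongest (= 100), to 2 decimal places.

100.00 : 83.17 : 17.20

Copper pattern (n=1): 0.6915 : 0.3085
Rubidium pattern (n=1): 0.7217 : 0.2783
Convolve the two distributions (both contribute in 2-u steps):
  M: 0.6915×0.7217 = 0.499056
  M+2: 0.6915×0.2783 + 0.3085×0.7217 = 0.415089
  M+4: 0.3085×0.2783 = 0.085856
Scale to base peak (0.499056) = 100: 100.00 : 83.17 : 17.20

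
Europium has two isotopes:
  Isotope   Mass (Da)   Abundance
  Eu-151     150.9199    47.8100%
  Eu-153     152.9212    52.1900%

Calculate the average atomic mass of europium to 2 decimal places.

151.96 Da

Weight each isotope mass by its fractional abundance: 0.478100 × 150.9199 + 0.521900 × 152.9212
= 72.15480 + 79.80957 = 151.96437 Da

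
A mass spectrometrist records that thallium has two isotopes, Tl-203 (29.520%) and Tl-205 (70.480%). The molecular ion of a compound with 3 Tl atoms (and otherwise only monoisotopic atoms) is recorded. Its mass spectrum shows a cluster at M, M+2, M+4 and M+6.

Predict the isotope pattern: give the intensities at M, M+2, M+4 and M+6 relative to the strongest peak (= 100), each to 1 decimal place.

Expanding (0.29520 + 0.70480)^3:
P(M) = 0.29520^3 = 0.025725
P(M+2) = 3 × 0.29520^2 × 0.70480^1 = 0.184255
P(M+4) = 3 × 0.29520^1 × 0.70480^2 = 0.439916
P(M+6) = 0.70480^3 = 0.350104
The M+4 peak is largest (0.439916); scaling to 100 gives 5.8 : 41.9 : 100.0 : 79.6.

5.8 : 41.9 : 100.0 : 79.6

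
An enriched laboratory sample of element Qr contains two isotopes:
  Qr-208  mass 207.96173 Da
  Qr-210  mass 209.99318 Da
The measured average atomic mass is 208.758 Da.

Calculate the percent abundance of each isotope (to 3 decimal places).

With x = fraction of Qr-208 (so Qr-210 is 1 − x):
207.96173·x + 209.99318·(1 − x) = 208.758
(207.96173 − 209.99318)·x = 208.758 − 209.99318
x = -1.23518 / -2.03145 = 0.60803 → 60.803% Qr-208, 39.197% Qr-210.

Qr-208: 60.803%, Qr-210: 39.197%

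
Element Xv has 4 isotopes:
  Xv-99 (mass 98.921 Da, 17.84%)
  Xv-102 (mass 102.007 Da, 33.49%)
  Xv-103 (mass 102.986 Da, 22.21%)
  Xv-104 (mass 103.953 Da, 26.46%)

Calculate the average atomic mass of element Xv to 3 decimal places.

Weight each isotope mass by its fractional abundance: 0.1784 × 98.921 + 0.3349 × 102.007 + 0.2221 × 102.986 + 0.2646 × 103.953
= 17.6475 + 34.1621 + 22.8732 + 27.5060 = 102.1888 Da

102.189 Da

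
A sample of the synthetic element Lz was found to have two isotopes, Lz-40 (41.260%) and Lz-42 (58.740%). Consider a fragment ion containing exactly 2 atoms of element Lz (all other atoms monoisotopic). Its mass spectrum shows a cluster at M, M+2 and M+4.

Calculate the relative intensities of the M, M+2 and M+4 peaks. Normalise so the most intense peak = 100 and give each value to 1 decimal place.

The 2 Lz atoms are independent, so intensities follow the terms of (0.41260 + 0.58740)^2.
P(M) = 0.41260^2 = 0.170239
P(M+2) = 2 × 0.41260^1 × 0.58740^1 = 0.484722
P(M+4) = 0.58740^2 = 0.345039
The M+2 peak is largest (0.484722); scaling to 100 gives 35.1 : 100.0 : 71.2.

35.1 : 100.0 : 71.2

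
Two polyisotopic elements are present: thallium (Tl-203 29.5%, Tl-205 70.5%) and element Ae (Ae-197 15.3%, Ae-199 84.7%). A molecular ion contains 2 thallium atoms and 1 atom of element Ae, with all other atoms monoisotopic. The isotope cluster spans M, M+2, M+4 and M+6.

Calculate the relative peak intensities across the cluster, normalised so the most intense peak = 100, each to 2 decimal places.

Thallium pattern (n=2): 0.087025 : 0.41595 : 0.497025
Element Ae pattern (n=1): 0.1530 : 0.8470
Convolve the two distributions (both contribute in 2-u steps):
  M: 0.087025×0.1530 = 0.013315
  M+2: 0.087025×0.8470 + 0.41595×0.1530 = 0.137351
  M+4: 0.41595×0.8470 + 0.497025×0.1530 = 0.428354
  M+6: 0.497025×0.8470 = 0.420980
Scale to base peak (0.428354) = 100: 3.11 : 32.06 : 100.00 : 98.28

3.11 : 32.06 : 100.00 : 98.28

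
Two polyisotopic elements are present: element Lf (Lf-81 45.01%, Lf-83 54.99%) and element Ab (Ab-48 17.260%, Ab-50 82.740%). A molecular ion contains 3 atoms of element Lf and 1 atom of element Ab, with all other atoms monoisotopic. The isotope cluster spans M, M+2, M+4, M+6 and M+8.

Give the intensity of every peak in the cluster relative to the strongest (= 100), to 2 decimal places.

4.29 : 36.32 : 94.67 : 100.00 : 37.54

Element Lf pattern (n=3): 0.09118576 : 0.33421274 : 0.40831723 : 0.16628427
Element Ab pattern (n=1): 0.1726 : 0.8274
Convolve the two distributions (both contribute in 2-u steps):
  M: 0.09118576×0.1726 = 0.015739
  M+2: 0.09118576×0.8274 + 0.33421274×0.1726 = 0.133132
  M+4: 0.33421274×0.8274 + 0.40831723×0.1726 = 0.347003
  M+6: 0.40831723×0.8274 + 0.16628427×0.1726 = 0.366542
  M+8: 0.16628427×0.8274 = 0.137584
Scale to base peak (0.366542) = 100: 4.29 : 36.32 : 94.67 : 100.00 : 37.54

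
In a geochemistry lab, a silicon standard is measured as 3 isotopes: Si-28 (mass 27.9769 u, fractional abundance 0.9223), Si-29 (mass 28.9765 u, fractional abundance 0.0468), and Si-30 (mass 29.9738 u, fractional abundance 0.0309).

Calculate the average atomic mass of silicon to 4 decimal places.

Ar = Σ fᵢ·mᵢ = 0.9223 × 27.9769 + 0.0468 × 28.9765 + 0.0309 × 29.9738
= 25.80309 + 1.35610 + 0.92619 = 28.08538 u

28.0854 u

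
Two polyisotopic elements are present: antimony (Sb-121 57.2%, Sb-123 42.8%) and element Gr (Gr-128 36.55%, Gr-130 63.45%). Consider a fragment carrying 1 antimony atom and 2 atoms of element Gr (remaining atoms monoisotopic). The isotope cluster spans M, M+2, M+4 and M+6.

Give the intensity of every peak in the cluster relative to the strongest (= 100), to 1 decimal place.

17.8 : 75.2 : 100.0 : 40.2

Antimony pattern (n=1): 0.5720 : 0.4280
Element Gr pattern (n=2): 0.13359025 : 0.4638195 : 0.40259025
Convolve the two distributions (both contribute in 2-u steps):
  M: 0.5720×0.13359025 = 0.076414
  M+2: 0.5720×0.4638195 + 0.4280×0.13359025 = 0.322481
  M+4: 0.5720×0.40259025 + 0.4280×0.4638195 = 0.428796
  M+6: 0.4280×0.40259025 = 0.172309
Scale to base peak (0.428796) = 100: 17.8 : 75.2 : 100.0 : 40.2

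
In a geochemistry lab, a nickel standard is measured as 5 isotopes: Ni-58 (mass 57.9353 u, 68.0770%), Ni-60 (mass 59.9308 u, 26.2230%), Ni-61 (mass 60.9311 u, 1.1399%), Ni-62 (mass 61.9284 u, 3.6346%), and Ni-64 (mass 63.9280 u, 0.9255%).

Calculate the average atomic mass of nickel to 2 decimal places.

Average mass = Σ (abundance × isotope mass) = 0.680770 × 57.9353 + 0.262230 × 59.9308 + 0.011399 × 60.9311 + 0.036346 × 61.9284 + 0.009255 × 63.9280
= 39.44061 + 15.71565 + 0.69455 + 2.25085 + 0.59165 = 58.69331 u

58.69 u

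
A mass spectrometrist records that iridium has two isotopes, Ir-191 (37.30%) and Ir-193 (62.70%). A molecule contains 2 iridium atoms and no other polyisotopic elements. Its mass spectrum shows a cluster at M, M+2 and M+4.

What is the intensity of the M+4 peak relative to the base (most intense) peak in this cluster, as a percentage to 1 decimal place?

84.0%

Binomial terms of (0.3730 + 0.6270)^2: M 0.1391, M+2 0.4677, M+4 0.3931 → M+2 is the base peak.
P(M+2) = C(2,1) × 0.3730^1 × 0.6270^1 = 2 × 0.3730 × 0.6270 = 0.467742 (base)
P(M+4) = C(2,2) × 0.3730^0 × 0.6270^2 = 1 × 1.0000 × 0.393129 = 0.393129
Relative intensity = 0.393129 / 0.467742 × 100 = 84.0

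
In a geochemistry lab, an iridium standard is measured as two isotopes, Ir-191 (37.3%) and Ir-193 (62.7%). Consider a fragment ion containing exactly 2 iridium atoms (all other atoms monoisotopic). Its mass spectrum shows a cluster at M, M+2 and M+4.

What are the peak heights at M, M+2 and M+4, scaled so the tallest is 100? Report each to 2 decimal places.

29.74 : 100.00 : 84.05

Expanding (0.373 + 0.627)^2:
P(M) = 0.373^2 = 0.139129
P(M+2) = 2 × 0.373^1 × 0.627^1 = 0.467742
P(M+4) = 0.627^2 = 0.393129
The M+2 peak is largest (0.467742); scaling to 100 gives 29.74 : 100.00 : 84.05.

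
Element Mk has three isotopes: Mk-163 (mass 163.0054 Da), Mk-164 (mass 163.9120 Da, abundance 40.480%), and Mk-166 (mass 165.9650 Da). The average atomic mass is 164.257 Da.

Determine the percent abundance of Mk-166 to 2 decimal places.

29.89%

The remaining 59.520% is split between Mk-163 (fraction x) and Mk-166 (fraction 0.59520 − x).
Substituting: 163.0054x + 165.9650(0.59520 − x) = 97.9054224
(163.0054 − 165.9650)x = -0.8769456  ⇒  x = 0.29631, y = 0.29889
Mk-163: 29.63%, Mk-166: 29.89%.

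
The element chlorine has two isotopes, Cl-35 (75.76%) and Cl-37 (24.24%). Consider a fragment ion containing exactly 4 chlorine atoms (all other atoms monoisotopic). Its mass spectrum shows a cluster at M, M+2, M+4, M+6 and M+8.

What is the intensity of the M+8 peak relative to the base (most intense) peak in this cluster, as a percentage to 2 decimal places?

(0.7576 + 0.2424)^4 gives M 0.3294, M+2 0.4216, M+4 0.2023, M+6 0.0432, M+8 0.0035; the largest is M+2.
P(M+2) = C(4,1) × 0.7576^3 × 0.2424^1 = 4 × 0.4348304 × 0.2424 = 0.421612 (base)
P(M+8) = C(4,4) × 0.7576^0 × 0.2424^4 = 1 × 1.0000 × 0.00345247 = 0.003452
Relative intensity = 0.003452 / 0.421612 × 100 = 0.82

0.82%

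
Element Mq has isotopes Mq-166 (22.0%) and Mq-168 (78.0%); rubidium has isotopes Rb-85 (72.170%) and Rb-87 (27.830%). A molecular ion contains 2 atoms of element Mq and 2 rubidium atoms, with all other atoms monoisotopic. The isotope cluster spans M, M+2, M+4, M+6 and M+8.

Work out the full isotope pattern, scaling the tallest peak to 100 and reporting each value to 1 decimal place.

Element Mq pattern (n=2): 0.0484 : 0.3432 : 0.6084
Rubidium pattern (n=2): 0.52085089 : 0.40169822 : 0.07745089
Convolve the two distributions (both contribute in 2-u steps):
  M: 0.0484×0.52085089 = 0.025209
  M+2: 0.0484×0.40169822 + 0.3432×0.52085089 = 0.198198
  M+4: 0.0484×0.07745089 + 0.3432×0.40169822 + 0.6084×0.52085089 = 0.458497
  M+6: 0.3432×0.07745089 + 0.6084×0.40169822 = 0.270974
  M+8: 0.6084×0.07745089 = 0.047121
Scale to base peak (0.458497) = 100: 5.5 : 43.2 : 100.0 : 59.1 : 10.3

5.5 : 43.2 : 100.0 : 59.1 : 10.3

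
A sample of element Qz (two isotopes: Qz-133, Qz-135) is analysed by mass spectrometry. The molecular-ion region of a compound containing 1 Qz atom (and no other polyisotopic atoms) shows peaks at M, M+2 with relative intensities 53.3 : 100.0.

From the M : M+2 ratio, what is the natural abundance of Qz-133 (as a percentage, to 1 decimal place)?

Let p = fractional abundance of Qz-133. I(M+2)/I(M) = [C(1,1)·p^0·(1−p)] / p^1 = 1·(1−p)/p = 100.0/53.3 = 1.8762
(1−p)/p = 1.8762/1 = 1.8762  ⇒  p = 1/(1 + 1.8762) = 0.3477
Qz-133: 34.8%, Qz-135: 65.2%.

34.8%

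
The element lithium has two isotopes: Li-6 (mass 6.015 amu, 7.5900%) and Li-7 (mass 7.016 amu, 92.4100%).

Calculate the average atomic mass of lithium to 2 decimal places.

The abundance-weighted mean is 0.075900 × 6.015 + 0.924100 × 7.016
= 0.4565 + 6.4835 = 6.9400 amu

6.94 amu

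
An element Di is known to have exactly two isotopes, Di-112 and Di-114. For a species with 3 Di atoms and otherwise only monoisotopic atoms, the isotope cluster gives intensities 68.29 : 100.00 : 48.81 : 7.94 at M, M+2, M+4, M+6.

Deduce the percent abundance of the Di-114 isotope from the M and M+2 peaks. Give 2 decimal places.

32.80%

If p is the fraction of Di that is Di-112, then I(M+2)/I(M) = [C(3,1)·p^2·(1−p)] / p^3 = 3·(1−p)/p = 100.00/68.29 = 1.4643
(1−p)/p = 1.4643/3 = 0.4881  ⇒  p = 1/(1 + 0.4881) = 0.6720
Di-112: 67.20%, Di-114: 32.80%.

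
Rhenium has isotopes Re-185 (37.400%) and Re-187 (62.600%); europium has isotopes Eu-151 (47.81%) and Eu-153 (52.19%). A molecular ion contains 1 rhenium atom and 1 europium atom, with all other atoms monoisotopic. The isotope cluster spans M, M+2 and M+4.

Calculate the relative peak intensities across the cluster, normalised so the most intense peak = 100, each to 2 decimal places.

36.16 : 100.00 : 66.07

Rhenium pattern (n=1): 0.3740 : 0.6260
Europium pattern (n=1): 0.4781 : 0.5219
Convolve the two distributions (both contribute in 2-u steps):
  M: 0.3740×0.4781 = 0.178809
  M+2: 0.3740×0.5219 + 0.6260×0.4781 = 0.494481
  M+4: 0.6260×0.5219 = 0.326709
Scale to base peak (0.494481) = 100: 36.16 : 100.00 : 66.07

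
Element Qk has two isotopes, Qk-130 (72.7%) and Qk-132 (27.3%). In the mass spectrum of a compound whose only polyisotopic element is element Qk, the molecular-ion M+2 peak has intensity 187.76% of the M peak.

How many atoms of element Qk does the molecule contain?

With n Qk atoms, P(M+2)/P(M) = C(n,1)·p^(n−1)q / p^n = n·q/p = n · 0.273/0.727.
n = 1.8776 × 0.727/0.273 = 5.00 ≈ 5

5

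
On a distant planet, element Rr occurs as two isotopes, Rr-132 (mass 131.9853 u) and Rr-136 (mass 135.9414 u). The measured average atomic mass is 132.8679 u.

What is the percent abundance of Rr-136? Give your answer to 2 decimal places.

22.31%

Let x be the fractional abundance of Rr-132; then Rr-136 has abundance 1 − x.
131.9853·x + 135.9414·(1 − x) = 132.8679
(131.9853 − 135.9414)·x = 132.8679 − 135.9414
x = -3.0735 / -3.9561 = 0.77690 → 77.69% Rr-132, 22.31% Rr-136.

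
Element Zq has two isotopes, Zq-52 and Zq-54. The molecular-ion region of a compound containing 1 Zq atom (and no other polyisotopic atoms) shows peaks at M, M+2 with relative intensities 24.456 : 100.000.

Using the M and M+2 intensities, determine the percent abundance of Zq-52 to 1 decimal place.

19.7%

If p is the fraction of Zq that is Zq-52, then I(M+2)/I(M) = [C(1,1)·p^0·(1−p)] / p^1 = 1·(1−p)/p = 100.000/24.456 = 4.0890
(1−p)/p = 4.0890/1 = 4.0890  ⇒  p = 1/(1 + 4.0890) = 0.1965
Zq-52: 19.7%, Zq-54: 80.3%.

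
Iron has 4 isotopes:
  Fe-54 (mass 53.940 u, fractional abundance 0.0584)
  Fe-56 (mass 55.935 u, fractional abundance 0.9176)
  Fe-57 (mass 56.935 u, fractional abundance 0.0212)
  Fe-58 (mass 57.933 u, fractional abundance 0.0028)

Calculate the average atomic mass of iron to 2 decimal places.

55.85 u

Ar = Σ fᵢ·mᵢ = 0.0584 × 53.940 + 0.9176 × 55.935 + 0.0212 × 56.935 + 0.0028 × 57.933
= 3.1501 + 51.3260 + 1.2070 + 0.1622 = 55.8453 u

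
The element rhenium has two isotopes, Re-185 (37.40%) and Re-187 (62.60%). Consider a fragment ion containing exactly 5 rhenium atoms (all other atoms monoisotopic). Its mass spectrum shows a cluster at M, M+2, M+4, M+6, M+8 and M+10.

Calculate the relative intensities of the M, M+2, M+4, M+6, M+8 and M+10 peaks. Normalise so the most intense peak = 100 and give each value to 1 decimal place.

The 5 Re atoms are independent, so intensities follow the terms of (0.3740 + 0.6260)^5.
P(M) = 0.3740^5 = 0.007317
P(M+2) = 5 × 0.3740^4 × 0.6260^1 = 0.061239
P(M+4) = 10 × 0.3740^3 × 0.6260^2 = 0.205005
P(M+6) = 10 × 0.3740^2 × 0.6260^3 = 0.343136
P(M+8) = 5 × 0.3740^1 × 0.6260^4 = 0.287170
P(M+10) = 0.6260^5 = 0.096133
The M+6 peak is largest (0.343136); scaling to 100 gives 2.1 : 17.8 : 59.7 : 100.0 : 83.7 : 28.0.

2.1 : 17.8 : 59.7 : 100.0 : 83.7 : 28.0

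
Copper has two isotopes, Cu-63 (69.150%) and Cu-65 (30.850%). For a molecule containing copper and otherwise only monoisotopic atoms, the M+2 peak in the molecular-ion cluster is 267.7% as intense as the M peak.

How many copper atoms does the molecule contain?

6

With n Cu atoms, P(M+2)/P(M) = C(n,1)·p^(n−1)q / p^n = n·q/p = n · 0.30850/0.69150.
n = 2.677 × 0.69150/0.30850 = 6.00 ≈ 6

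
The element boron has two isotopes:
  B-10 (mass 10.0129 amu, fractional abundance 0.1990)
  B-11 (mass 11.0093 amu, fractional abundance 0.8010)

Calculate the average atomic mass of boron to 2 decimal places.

10.81 amu

Average mass = Σ (abundance × isotope mass) = 0.1990 × 10.0129 + 0.8010 × 11.0093
= 1.99257 + 8.81845 = 10.81102 amu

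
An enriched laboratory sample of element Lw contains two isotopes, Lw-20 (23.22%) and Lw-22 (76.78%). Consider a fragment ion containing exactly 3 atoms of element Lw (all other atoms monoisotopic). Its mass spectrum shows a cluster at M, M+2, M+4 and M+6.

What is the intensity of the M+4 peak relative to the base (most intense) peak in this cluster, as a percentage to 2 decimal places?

90.73%

(0.2322 + 0.7678)^3 gives M 0.0125, M+2 0.1242, M+4 0.4107, M+6 0.4526; the largest is M+6.
P(M+6) = C(3,3) × 0.2322^0 × 0.7678^3 = 1 × 1.0000 × 0.45263103 = 0.452631 (base)
P(M+4) = C(3,2) × 0.2322^1 × 0.7678^2 = 3 × 0.2322 × 0.58951684 = 0.410657
Relative intensity = 0.410657 / 0.452631 × 100 = 90.73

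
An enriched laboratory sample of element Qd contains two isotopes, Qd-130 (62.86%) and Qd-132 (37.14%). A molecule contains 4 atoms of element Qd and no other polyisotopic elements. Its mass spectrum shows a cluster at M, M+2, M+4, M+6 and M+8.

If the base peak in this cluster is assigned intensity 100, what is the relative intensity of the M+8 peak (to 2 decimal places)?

5.16

Term probabilities: M 0.1561, M+2 0.3690, M+4 0.3270, M+6 0.1288, M+8 0.0190. Base peak = M+2.
P(M+2) = C(4,1) × 0.6286^3 × 0.3714^1 = 4 × 0.24838372 × 0.3714 = 0.368999 (base)
P(M+8) = C(4,4) × 0.6286^0 × 0.3714^4 = 1 × 1.0000 × 0.01902688 = 0.019027
Relative intensity = 0.019027 / 0.368999 × 100 = 5.16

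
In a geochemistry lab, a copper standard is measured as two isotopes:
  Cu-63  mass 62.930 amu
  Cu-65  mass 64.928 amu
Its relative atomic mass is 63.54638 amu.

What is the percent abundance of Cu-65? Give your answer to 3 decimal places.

Let x be the fractional abundance of Cu-63; then Cu-65 has abundance 1 − x.
62.930·x + 64.928·(1 − x) = 63.54638
(62.930 − 64.928)·x = 63.54638 − 64.928
x = -1.38162 / -1.998 = 0.69150 → 69.150% Cu-63, 30.850% Cu-65.

30.850%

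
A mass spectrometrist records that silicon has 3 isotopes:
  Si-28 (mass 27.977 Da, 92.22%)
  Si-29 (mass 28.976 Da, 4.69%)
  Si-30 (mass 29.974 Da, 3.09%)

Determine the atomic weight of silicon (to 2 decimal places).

Average mass = Σ (abundance × isotope mass) = 0.9222 × 27.977 + 0.0469 × 28.976 + 0.0309 × 29.974
= 25.8004 + 1.3590 + 0.9262 = 28.0856 Da

28.09 Da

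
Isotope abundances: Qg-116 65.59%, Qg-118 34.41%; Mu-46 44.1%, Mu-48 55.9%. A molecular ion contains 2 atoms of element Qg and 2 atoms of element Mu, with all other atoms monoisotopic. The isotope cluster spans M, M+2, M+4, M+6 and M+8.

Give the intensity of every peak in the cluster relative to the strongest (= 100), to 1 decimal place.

22.0 : 78.9 : 100.0 : 52.5 : 9.7

Element Qg pattern (n=2): 0.43020481 : 0.45139038 : 0.11840481
Element Mu pattern (n=2): 0.194481 : 0.493038 : 0.312481
Convolve the two distributions (both contribute in 2-u steps):
  M: 0.43020481×0.194481 = 0.083667
  M+2: 0.43020481×0.493038 + 0.45139038×0.194481 = 0.299894
  M+4: 0.43020481×0.312481 + 0.45139038×0.493038 + 0.11840481×0.194481 = 0.380011
  M+6: 0.45139038×0.312481 + 0.11840481×0.493038 = 0.199429
  M+8: 0.11840481×0.312481 = 0.036999
Scale to base peak (0.380011) = 100: 22.0 : 78.9 : 100.0 : 52.5 : 9.7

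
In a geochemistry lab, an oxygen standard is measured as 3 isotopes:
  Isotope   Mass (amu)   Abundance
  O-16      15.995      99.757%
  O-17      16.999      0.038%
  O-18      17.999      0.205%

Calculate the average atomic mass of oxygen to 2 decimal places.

16.00 amu

Weight each isotope mass by its fractional abundance: 0.99757 × 15.995 + 0.00038 × 16.999 + 0.00205 × 17.999
= 15.9561 + 0.0065 + 0.0369 = 15.9995 amu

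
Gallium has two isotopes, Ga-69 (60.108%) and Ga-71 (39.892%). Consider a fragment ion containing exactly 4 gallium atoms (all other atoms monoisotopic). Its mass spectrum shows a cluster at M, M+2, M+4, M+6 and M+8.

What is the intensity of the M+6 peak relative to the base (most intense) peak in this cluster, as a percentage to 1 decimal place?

(0.60108 + 0.39892)^4 gives M 0.1305, M+2 0.3465, M+4 0.3450, M+6 0.1526, M+8 0.0253; the largest is M+2.
P(M+2) = C(4,1) × 0.60108^3 × 0.39892^1 = 4 × 0.2171685 × 0.39892 = 0.346531 (base)
P(M+6) = C(4,3) × 0.60108^1 × 0.39892^3 = 4 × 0.60108 × 0.063483 = 0.152633
Relative intensity = 0.152633 / 0.346531 × 100 = 44.0

44.0%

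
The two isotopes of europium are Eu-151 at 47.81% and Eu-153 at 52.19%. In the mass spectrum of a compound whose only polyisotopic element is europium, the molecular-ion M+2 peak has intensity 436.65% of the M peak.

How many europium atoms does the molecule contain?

4

With n Eu atoms, P(M+2)/P(M) = C(n,1)·p^(n−1)q / p^n = n·q/p = n · 0.5219/0.4781.
n = 4.3665 × 0.4781/0.5219 = 4.00 ≈ 4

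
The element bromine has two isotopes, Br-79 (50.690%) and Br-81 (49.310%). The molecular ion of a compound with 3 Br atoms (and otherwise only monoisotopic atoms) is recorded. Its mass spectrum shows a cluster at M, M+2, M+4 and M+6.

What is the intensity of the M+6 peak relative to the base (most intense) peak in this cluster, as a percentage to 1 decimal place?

(0.50690 + 0.49310)^3 gives M 0.1302, M+2 0.3801, M+4 0.3698, M+6 0.1199; the largest is M+2.
P(M+2) = C(3,1) × 0.50690^2 × 0.49310^1 = 3 × 0.25694761 × 0.4931 = 0.380103 (base)
P(M+6) = C(3,3) × 0.50690^0 × 0.49310^3 = 1 × 1.0000 × 0.11989609 = 0.119896
Relative intensity = 0.119896 / 0.380103 × 100 = 31.5

31.5%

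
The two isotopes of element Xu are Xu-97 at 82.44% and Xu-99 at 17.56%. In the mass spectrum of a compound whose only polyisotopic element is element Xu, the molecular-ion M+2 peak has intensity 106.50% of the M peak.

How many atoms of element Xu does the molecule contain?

5

For n independent Xu atoms, I(M+2)/I(M) = n · (abundance Xu-99) / (abundance Xu-97) = n · 0.1756/0.8244.
n = 1.0650 × 0.8244/0.1756 = 5.00 ≈ 5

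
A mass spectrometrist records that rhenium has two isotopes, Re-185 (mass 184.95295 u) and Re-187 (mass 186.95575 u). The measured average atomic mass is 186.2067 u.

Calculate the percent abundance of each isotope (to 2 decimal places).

With x = fraction of Re-185 (so Re-187 is 1 − x):
184.95295·x + 186.95575·(1 − x) = 186.2067
(184.95295 − 186.95575)·x = 186.2067 − 186.95575
x = -0.74905 / -2.00280 = 0.37400 → 37.40% Re-185, 62.60% Re-187.

Re-185: 37.40%, Re-187: 62.60%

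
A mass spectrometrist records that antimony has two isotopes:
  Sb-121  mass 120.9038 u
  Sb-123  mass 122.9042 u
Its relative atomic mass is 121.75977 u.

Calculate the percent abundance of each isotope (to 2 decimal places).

Let x be the fractional abundance of Sb-121; then Sb-123 has abundance 1 − x.
120.9038·x + 122.9042·(1 − x) = 121.75977
(120.9038 − 122.9042)·x = 121.75977 − 122.9042
x = -1.14443 / -2.0004 = 0.57210 → 57.21% Sb-121, 42.79% Sb-123.

Sb-121: 57.21%, Sb-123: 42.79%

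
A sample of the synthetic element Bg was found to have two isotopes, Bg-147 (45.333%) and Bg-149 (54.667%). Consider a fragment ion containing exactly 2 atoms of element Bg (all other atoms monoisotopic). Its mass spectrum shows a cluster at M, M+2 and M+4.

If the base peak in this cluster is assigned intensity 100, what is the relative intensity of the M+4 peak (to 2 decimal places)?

Binomial terms of (0.45333 + 0.54667)^2: M 0.2055, M+2 0.4956, M+4 0.2988 → M+2 is the base peak.
P(M+2) = C(2,1) × 0.45333^1 × 0.54667^1 = 2 × 0.45333 × 0.54667 = 0.495644 (base)
P(M+4) = C(2,2) × 0.45333^0 × 0.54667^2 = 1 × 1.0000 × 0.29884809 = 0.298848
Relative intensity = 0.298848 / 0.495644 × 100 = 60.29

60.29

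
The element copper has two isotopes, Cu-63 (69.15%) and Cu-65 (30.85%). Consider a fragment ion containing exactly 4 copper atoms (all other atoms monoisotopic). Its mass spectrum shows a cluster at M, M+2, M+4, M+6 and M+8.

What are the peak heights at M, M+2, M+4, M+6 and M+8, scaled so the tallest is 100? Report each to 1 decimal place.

56.0 : 100.0 : 66.9 : 19.9 : 2.2

Expanding (0.6915 + 0.3085)^4:
P(M) = 0.6915^4 = 0.228649
P(M+2) = 4 × 0.6915^3 × 0.3085^1 = 0.408030
P(M+4) = 6 × 0.6915^2 × 0.3085^2 = 0.273052
P(M+6) = 4 × 0.6915^1 × 0.3085^3 = 0.081212
P(M+8) = 0.3085^4 = 0.009058
The M+2 peak is largest (0.408030); scaling to 100 gives 56.0 : 100.0 : 66.9 : 19.9 : 2.2.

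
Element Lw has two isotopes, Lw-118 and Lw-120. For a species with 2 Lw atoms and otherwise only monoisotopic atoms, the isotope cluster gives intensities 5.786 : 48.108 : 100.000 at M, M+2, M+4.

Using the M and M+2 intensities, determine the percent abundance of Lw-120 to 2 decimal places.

80.61%

If p is the fraction of Lw that is Lw-118, then I(M+2)/I(M) = [C(2,1)·p^1·(1−p)] / p^2 = 2·(1−p)/p = 48.108/5.786 = 8.3146
(1−p)/p = 8.3146/2 = 4.1573  ⇒  p = 1/(1 + 4.1573) = 0.1939
Lw-118: 19.39%, Lw-120: 80.61%.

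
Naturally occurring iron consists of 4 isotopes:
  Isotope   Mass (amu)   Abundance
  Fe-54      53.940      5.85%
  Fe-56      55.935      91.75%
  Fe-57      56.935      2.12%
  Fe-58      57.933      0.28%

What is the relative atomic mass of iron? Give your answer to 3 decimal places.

55.845 amu

The abundance-weighted mean is 0.0585 × 53.940 + 0.9175 × 55.935 + 0.0212 × 56.935 + 0.0028 × 57.933
= 3.1555 + 51.3204 + 1.2070 + 0.1622 = 55.8451 amu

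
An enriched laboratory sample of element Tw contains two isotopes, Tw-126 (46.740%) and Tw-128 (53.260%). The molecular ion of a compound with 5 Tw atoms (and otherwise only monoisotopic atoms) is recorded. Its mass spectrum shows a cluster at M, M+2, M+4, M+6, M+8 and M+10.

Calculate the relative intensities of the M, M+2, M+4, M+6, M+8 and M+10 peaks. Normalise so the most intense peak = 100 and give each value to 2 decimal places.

6.76 : 38.51 : 87.76 : 100.00 : 56.97 : 12.98

Expanding (0.46740 + 0.53260)^5:
P(M) = 0.46740^5 = 0.022307
P(M+2) = 5 × 0.46740^4 × 0.53260^1 = 0.127094
P(M+4) = 10 × 0.46740^3 × 0.53260^2 = 0.289647
P(M+6) = 10 × 0.46740^2 × 0.53260^3 = 0.330051
P(M+8) = 5 × 0.46740^1 × 0.53260^4 = 0.188046
P(M+10) = 0.53260^5 = 0.042855
The M+6 peak is largest (0.330051); scaling to 100 gives 6.76 : 38.51 : 87.76 : 100.00 : 56.97 : 12.98.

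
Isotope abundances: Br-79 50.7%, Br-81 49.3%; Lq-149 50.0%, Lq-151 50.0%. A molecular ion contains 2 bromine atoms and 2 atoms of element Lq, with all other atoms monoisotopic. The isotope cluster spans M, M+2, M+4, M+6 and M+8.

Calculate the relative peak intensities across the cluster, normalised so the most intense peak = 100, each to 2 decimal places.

17.14 : 67.60 : 100.00 : 65.74 : 16.20

Bromine pattern (n=2): 0.257049 : 0.499902 : 0.243049
Element Lq pattern (n=2): 0.2500 : 0.5000 : 0.2500
Convolve the two distributions (both contribute in 2-u steps):
  M: 0.257049×0.2500 = 0.064262
  M+2: 0.257049×0.5000 + 0.499902×0.2500 = 0.253500
  M+4: 0.257049×0.2500 + 0.499902×0.5000 + 0.243049×0.2500 = 0.374976
  M+6: 0.499902×0.2500 + 0.243049×0.5000 = 0.246500
  M+8: 0.243049×0.2500 = 0.060762
Scale to base peak (0.374976) = 100: 17.14 : 67.60 : 100.00 : 65.74 : 16.20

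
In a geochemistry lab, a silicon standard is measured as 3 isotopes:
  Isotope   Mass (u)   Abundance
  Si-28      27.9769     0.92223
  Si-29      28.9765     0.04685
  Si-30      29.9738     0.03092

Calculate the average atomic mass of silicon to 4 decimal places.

Average mass = Σ (abundance × isotope mass) = 0.92223 × 27.9769 + 0.04685 × 28.9765 + 0.03092 × 29.9738
= 25.80114 + 1.35755 + 0.92679 = 28.08548 u

28.0855 u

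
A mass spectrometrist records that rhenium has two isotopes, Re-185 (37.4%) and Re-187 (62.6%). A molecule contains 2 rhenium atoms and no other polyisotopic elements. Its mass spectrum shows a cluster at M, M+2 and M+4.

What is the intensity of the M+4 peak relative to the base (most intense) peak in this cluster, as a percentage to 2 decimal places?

83.69%

Binomial terms of (0.374 + 0.626)^2: M 0.1399, M+2 0.4682, M+4 0.3919 → M+2 is the base peak.
P(M+2) = C(2,1) × 0.374^1 × 0.626^1 = 2 × 0.3740 × 0.6260 = 0.468248 (base)
P(M+4) = C(2,2) × 0.374^0 × 0.626^2 = 1 × 1.0000 × 0.391876 = 0.391876
Relative intensity = 0.391876 / 0.468248 × 100 = 83.69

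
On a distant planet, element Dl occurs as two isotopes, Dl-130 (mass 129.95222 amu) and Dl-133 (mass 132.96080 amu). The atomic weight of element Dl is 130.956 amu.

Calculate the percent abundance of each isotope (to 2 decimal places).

Dl-130: 66.64%, Dl-133: 33.36%

With x = fraction of Dl-130 (so Dl-133 is 1 − x):
129.95222·x + 132.96080·(1 − x) = 130.956
(129.95222 − 132.96080)·x = 130.956 − 132.96080
x = -2.00480 / -3.00858 = 0.66636 → 66.64% Dl-130, 33.36% Dl-133.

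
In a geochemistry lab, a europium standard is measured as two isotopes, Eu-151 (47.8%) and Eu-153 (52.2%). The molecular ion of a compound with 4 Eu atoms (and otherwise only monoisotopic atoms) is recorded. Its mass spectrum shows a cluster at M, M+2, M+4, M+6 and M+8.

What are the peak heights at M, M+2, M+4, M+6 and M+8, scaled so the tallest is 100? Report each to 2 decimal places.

Expanding (0.478 + 0.522)^4:
P(M) = 0.478^4 = 0.052205
P(M+2) = 4 × 0.478^3 × 0.522^1 = 0.228042
P(M+4) = 6 × 0.478^2 × 0.522^2 = 0.373549
P(M+6) = 4 × 0.478^1 × 0.522^3 = 0.271956
P(M+8) = 0.522^4 = 0.074248
The M+4 peak is largest (0.373549); scaling to 100 gives 13.98 : 61.05 : 100.00 : 72.80 : 19.88.

13.98 : 61.05 : 100.00 : 72.80 : 19.88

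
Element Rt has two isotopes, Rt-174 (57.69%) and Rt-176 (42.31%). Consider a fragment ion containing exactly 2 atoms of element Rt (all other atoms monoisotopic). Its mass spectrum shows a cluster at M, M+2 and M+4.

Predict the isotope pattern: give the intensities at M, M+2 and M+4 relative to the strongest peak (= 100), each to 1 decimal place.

68.2 : 100.0 : 36.7

The 2 Rt atoms are independent, so intensities follow the terms of (0.5769 + 0.4231)^2.
P(M) = 0.5769^2 = 0.332814
P(M+2) = 2 × 0.5769^1 × 0.4231^1 = 0.488173
P(M+4) = 0.4231^2 = 0.179014
The M+2 peak is largest (0.488173); scaling to 100 gives 68.2 : 100.0 : 36.7.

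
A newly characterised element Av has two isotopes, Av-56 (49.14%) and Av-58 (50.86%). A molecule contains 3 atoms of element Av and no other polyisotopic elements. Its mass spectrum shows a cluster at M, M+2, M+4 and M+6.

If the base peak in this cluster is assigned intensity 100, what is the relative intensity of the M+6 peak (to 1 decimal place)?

34.5

(0.4914 + 0.5086)^3 gives M 0.1187, M+2 0.3684, M+4 0.3813, M+6 0.1316; the largest is M+4.
P(M+4) = C(3,2) × 0.4914^1 × 0.5086^2 = 3 × 0.4914 × 0.25867396 = 0.381337 (base)
P(M+6) = C(3,3) × 0.4914^0 × 0.5086^3 = 1 × 1.0000 × 0.13156158 = 0.131562
Relative intensity = 0.131562 / 0.381337 × 100 = 34.5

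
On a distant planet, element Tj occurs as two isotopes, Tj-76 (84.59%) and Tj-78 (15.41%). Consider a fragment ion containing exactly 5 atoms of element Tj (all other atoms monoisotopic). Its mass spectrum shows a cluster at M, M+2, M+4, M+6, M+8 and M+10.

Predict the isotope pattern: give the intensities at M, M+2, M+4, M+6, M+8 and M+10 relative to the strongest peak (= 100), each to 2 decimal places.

Expanding (0.8459 + 0.1541)^5:
P(M) = 0.8459^5 = 0.433107
P(M+2) = 5 × 0.8459^4 × 0.1541^1 = 0.394502
P(M+4) = 10 × 0.8459^3 × 0.1541^2 = 0.143735
P(M+6) = 10 × 0.8459^2 × 0.1541^3 = 0.026185
P(M+8) = 5 × 0.8459^1 × 0.1541^4 = 0.002385
P(M+10) = 0.1541^5 = 0.000087
The M peak is largest (0.433107); scaling to 100 gives 100.00 : 91.09 : 33.19 : 6.05 : 0.55 : 0.02.

100.00 : 91.09 : 33.19 : 6.05 : 0.55 : 0.02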